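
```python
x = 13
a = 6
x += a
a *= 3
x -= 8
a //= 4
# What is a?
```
Trace:
  x=13
  x=13, a=6
  x=19, a=6
  x=19, a=18
  x=11, a=18
  x=11, a=4

Final answer: 4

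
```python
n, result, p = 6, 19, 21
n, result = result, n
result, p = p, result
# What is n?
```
Trace:
  n=6, result=19, p=21
  n=19, result=6, p=21
  n=19, result=21, p=6

Final answer: 19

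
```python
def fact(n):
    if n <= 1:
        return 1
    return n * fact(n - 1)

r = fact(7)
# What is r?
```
Call trace:
fact(n=7)
  fact(n=6)
    fact(n=5)
      fact(n=4)
        fact(n=3)
          fact(n=2)
            fact(n=1)
            -> return 1
          -> return 2
        -> return 6
      -> return 24
    -> return 120
  -> return 720
-> return 5040

Final answer: 5040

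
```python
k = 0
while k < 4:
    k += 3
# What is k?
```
Trace:
  k=0
  k=3
  k=6

Final answer: 6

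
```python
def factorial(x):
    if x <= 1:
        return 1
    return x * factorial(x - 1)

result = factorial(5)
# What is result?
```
Call trace:
factorial(x=5)
  factorial(x=4)
    factorial(x=3)
      factorial(x=2)
        factorial(x=1)
        -> return 1
      -> return 2
    -> return 6
  -> return 24
-> return 120

Final answer: 120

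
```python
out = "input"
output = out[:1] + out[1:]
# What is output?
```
Trace:
  out='input'
  out='input', output='input'

Final answer: 'input'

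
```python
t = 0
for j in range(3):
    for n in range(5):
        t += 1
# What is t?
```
Trace:
  t=0
  t=1, j=0, n=0
  t=2, j=0, n=1
  t=3, j=0, n=2
  t=4, j=0, n=3
  t=5, j=0, n=4
  t=6, j=1, n=0
  t=7, j=1, n=1
  t=8, j=1, n=2
  t=9, j=1, n=3
  t=10, j=1, n=4
  t=11, j=2, n=0
  t=12, j=2, n=1
  t=13, j=2, n=2
  t=14, j=2, n=3
  t=15, j=2, n=4

Final answer: 15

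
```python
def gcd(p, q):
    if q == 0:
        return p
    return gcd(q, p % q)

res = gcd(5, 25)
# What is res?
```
Call trace:
gcd(p=5, q=25)
  gcd(p=25, q=5)
    gcd(p=5, q=0)
    -> return 5
  -> return 5
-> return 5

Final answer: 5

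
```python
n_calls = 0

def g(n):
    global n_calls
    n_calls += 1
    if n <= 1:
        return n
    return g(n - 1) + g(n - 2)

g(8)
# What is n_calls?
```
Call trace (a repeated sub-call is expanded the first time; later identical calls just restate its return value):
g(n=8)
  g(n=7)
    g(n=6)
      g(n=5)
        g(n=4)
          g(n=3)
            g(n=2)
              g(n=1)
              -> return 1
              g(n=0)
              -> return 0
            -> return 1
            g(n=1)
            -> return 1
          -> return 2
          g(n=2) -> return 1  (same call as traced above)
        -> return 3
        g(n=3) -> return 2  (same call as traced above)
      -> return 5
      g(n=4) -> return 3  (same call as traced above)
    -> return 8
    g(n=5) -> return 5  (same call as traced above)
  -> return 13
  g(n=6) -> return 8  (same call as traced above)
-> return 21

n_calls is incremented once per call, so count the calls in each subtree. Let C(n) = number of calls made by g(n).
C(0) = C(1) = 1 (base case, no recursion); C(n) = 1 + C(n - 1) + C(n - 2) otherwise.
C(2) = 1 + C(1) + C(0) = 1 + 1 + 1 = 3
C(3) = 1 + C(2) + C(1) = 1 + 3 + 1 = 5
C(4) = 1 + C(3) + C(2) = 1 + 5 + 3 = 9
C(5) = 1 + C(4) + C(3) = 1 + 9 + 5 = 15
C(6) = 1 + C(5) + C(4) = 1 + 15 + 9 = 25
C(7) = 1 + C(6) + C(5) = 1 + 25 + 15 = 41
C(8) = 1 + C(7) + C(6) = 1 + 41 + 25 = 67
n_calls = C(8) = 67

Final answer: 67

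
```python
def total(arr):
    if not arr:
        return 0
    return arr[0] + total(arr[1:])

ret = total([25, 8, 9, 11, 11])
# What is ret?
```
Call trace:
total(arr=[25, 8, 9, 11, 11])
  total(arr=[8, 9, 11, 11])
    total(arr=[9, 11, 11])
      total(arr=[11, 11])
        total(arr=[11])
          total(arr=[])
          -> return 0
        -> return 11
      -> return 22
    -> return 31
  -> return 39
-> return 64

Final answer: 64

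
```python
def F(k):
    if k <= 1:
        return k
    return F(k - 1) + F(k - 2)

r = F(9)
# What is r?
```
Call trace (a repeated sub-call is expanded the first time; later identical calls just restate its return value):
F(k=9)
  F(k=8)
    F(k=7)
      F(k=6)
        F(k=5)
          F(k=4)
            F(k=3)
              F(k=2)
                F(k=1)
                -> return 1
                F(k=0)
                -> return 0
              -> return 1
              F(k=1)
              -> return 1
            -> return 2
            F(k=2) -> return 1  (same call as traced above)
          -> return 3
          F(k=3) -> return 2  (same call as traced above)
        -> return 5
        F(k=4) -> return 3  (same call as traced above)
      -> return 8
      F(k=5) -> return 5  (same call as traced above)
    -> return 13
    F(k=6) -> return 8  (same call as traced above)
  -> return 21
  F(k=7) -> return 13  (same call as traced above)
-> return 34

Final answer: 34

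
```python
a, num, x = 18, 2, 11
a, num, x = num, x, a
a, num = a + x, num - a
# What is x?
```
Trace:
  a=18, num=2, x=11
  a=2, num=11, x=18
  a=20, num=9, x=18

Final answer: 18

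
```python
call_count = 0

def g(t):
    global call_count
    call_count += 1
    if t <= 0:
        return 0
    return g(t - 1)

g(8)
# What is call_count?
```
Call trace:
g(t=8)
  g(t=7)
    g(t=6)
      g(t=5)
        g(t=4)
          g(t=3)
            g(t=2)
              g(t=1)
                g(t=0)
                -> return 0
              -> return 0
            -> return 0
          -> return 0
        -> return 0
      -> return 0
    -> return 0
  -> return 0
-> return 0

call_count is incremented once per call. g is entered once for each t = 8, 7, 6, 5, 4, 3, 2, 1, 0 (the t <= 0 call returns without recursing), i.e. 8 + 1 calls.
call_count = 9

Final answer: 9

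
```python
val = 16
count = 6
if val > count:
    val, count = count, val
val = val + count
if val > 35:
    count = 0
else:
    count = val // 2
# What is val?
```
Trace:
  val=16
  val=16, count=6
  val=6, count=16
  val=22, count=16
  val=22, count=11

Final answer: 22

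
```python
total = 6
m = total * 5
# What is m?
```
Trace:
  total=6
  total=6, m=30

Final answer: 30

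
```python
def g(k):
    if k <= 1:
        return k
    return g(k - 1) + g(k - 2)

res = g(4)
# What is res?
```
Call trace (a repeated sub-call is expanded the first time; later identical calls just restate its return value):
g(k=4)
  g(k=3)
    g(k=2)
      g(k=1)
      -> return 1
      g(k=0)
      -> return 0
    -> return 1
    g(k=1)
    -> return 1
  -> return 2
  g(k=2) -> return 1  (same call as traced above)
-> return 3

Final answer: 3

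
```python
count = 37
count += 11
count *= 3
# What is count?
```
Trace:
  count=37
  count=48
  count=144

Final answer: 144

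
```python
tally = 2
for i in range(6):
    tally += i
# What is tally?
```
Trace:
  tally=2
  tally=2, i=0
  tally=3, i=1
  tally=5, i=2
  tally=8, i=3
  tally=12, i=4
  tally=17, i=5

Final answer: 17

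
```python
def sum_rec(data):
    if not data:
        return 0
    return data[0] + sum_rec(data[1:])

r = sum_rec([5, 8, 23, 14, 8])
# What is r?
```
Call trace:
sum_rec(data=[5, 8, 23, 14, 8])
  sum_rec(data=[8, 23, 14, 8])
    sum_rec(data=[23, 14, 8])
      sum_rec(data=[14, 8])
        sum_rec(data=[8])
          sum_rec(data=[])
          -> return 0
        -> return 8
      -> return 22
    -> return 45
  -> return 53
-> return 58

Final answer: 58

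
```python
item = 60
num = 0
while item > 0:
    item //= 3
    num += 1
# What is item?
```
Trace:
  item=60
  item=60, num=0
  item=20, num=1
  item=6, num=2
  item=2, num=3
  item=0, num=4

Final answer: 0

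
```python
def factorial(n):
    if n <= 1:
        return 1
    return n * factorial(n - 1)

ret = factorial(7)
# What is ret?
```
Call trace:
factorial(n=7)
  factorial(n=6)
    factorial(n=5)
      factorial(n=4)
        factorial(n=3)
          factorial(n=2)
            factorial(n=1)
            -> return 1
          -> return 2
        -> return 6
      -> return 24
    -> return 120
  -> return 720
-> return 5040

Final answer: 5040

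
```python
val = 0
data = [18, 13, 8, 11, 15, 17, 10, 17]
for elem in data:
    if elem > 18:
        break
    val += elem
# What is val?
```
Trace:
  val=0
  val=18, elem=18
  val=31, elem=13
  val=39, elem=8
  val=50, elem=11
  val=65, elem=15
  val=82, elem=17
  val=92, elem=10
  val=109, elem=17

Final answer: 109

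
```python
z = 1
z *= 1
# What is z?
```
Trace:
  z=1
  z=1

Final answer: 1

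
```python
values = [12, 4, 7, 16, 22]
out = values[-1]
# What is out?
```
Trace:
  values=[12, 4, 7, 16, 22]
  values=[12, 4, 7, 16, 22], out=22

Final answer: 22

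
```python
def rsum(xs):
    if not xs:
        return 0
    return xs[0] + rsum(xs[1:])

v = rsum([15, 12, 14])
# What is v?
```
Call trace:
rsum(xs=[15, 12, 14])
  rsum(xs=[12, 14])
    rsum(xs=[14])
      rsum(xs=[])
      -> return 0
    -> return 14
  -> return 26
-> return 41

Final answer: 41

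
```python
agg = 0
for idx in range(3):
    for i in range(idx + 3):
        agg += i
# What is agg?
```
Trace:
  agg=0
  agg=0, idx=0, i=0
  agg=1, idx=0, i=1
  agg=3, idx=0, i=2
  agg=3, idx=1, i=0
  agg=4, idx=1, i=1
  agg=6, idx=1, i=2
  agg=9, idx=1, i=3
  agg=9, idx=2, i=0
  agg=10, idx=2, i=1
  agg=12, idx=2, i=2
  agg=15, idx=2, i=3
  agg=19, idx=2, i=4

Final answer: 19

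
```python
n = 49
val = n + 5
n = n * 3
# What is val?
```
Trace:
  n=49
  n=49, val=54
  n=147, val=54

Final answer: 54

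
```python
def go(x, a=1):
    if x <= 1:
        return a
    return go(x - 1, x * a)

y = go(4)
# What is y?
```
Call trace:
go(x=4, a=1)
  go(x=3, a=4)
    go(x=2, a=12)
      go(x=1, a=24)
      -> return 24
    -> return 24
  -> return 24
-> return 24

Final answer: 24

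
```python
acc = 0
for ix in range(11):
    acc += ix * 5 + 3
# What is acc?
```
Trace:
  acc=0
  acc=3, ix=0
  acc=11, ix=1
  acc=24, ix=2
  acc=42, ix=3
  acc=65, ix=4
  acc=93, ix=5
  acc=126, ix=6
  acc=164, ix=7
  acc=207, ix=8
  acc=255, ix=9
  acc=308, ix=10

Final answer: 308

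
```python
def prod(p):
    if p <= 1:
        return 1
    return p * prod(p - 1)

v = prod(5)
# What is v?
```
Call trace:
prod(p=5)
  prod(p=4)
    prod(p=3)
      prod(p=2)
        prod(p=1)
        -> return 1
      -> return 2
    -> return 6
  -> return 24
-> return 120

Final answer: 120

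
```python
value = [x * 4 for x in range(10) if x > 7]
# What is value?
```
Trace:
  x=0
  x=1
  x=2
  x=3
  x=4
  x=5
  x=6
  x=7
  x=8
  x=9
  value=[32, 36]

Final answer: [32, 36]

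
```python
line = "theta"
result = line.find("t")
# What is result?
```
Trace:
  line='theta'
  line='theta', result=0

Final answer: 0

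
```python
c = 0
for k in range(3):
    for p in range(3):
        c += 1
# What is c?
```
Trace:
  c=0
  c=1, k=0, p=0
  c=2, k=0, p=1
  c=3, k=0, p=2
  c=4, k=1, p=0
  c=5, k=1, p=1
  c=6, k=1, p=2
  c=7, k=2, p=0
  c=8, k=2, p=1
  c=9, k=2, p=2

Final answer: 9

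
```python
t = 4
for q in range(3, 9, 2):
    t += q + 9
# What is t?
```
Trace:
  t=4
  t=16, q=3
  t=30, q=5
  t=46, q=7

Final answer: 46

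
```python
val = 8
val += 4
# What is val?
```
Trace:
  val=8
  val=12

Final answer: 12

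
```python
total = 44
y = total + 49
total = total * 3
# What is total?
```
Trace:
  total=44
  total=44, y=93
  total=132, y=93

Final answer: 132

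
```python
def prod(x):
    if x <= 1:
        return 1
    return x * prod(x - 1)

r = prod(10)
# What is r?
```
Call trace:
prod(x=10)
  prod(x=9)
    prod(x=8)
      prod(x=7)
        prod(x=6)
          prod(x=5)
            prod(x=4)
              prod(x=3)
                prod(x=2)
                  prod(x=1)
                  -> return 1
                -> return 2
              -> return 6
            -> return 24
          -> return 120
        -> return 720
      -> return 5040
    -> return 40320
  -> return 362880
-> return 3628800

Final answer: 3628800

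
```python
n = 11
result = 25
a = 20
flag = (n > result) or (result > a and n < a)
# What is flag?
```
Trace:
  n=11
  n=11, result=25
  n=11, result=25, a=20
  n=11, result=25, a=20, flag=True

Final answer: True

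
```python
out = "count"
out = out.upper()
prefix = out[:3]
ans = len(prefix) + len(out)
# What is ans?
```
Trace:
  out='count'
  out='COUNT'
  out='COUNT', prefix='COU'
  out='COUNT', prefix='COU', ans=8

Final answer: 8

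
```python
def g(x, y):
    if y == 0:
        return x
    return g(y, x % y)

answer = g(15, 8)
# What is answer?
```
Call trace:
g(x=15, y=8)
  g(x=8, y=7)
    g(x=7, y=1)
      g(x=1, y=0)
      -> return 1
    -> return 1
  -> return 1
-> return 1

Final answer: 1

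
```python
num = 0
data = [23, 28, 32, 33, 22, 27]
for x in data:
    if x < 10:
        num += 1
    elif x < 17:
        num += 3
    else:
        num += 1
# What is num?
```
Trace:
  num=0
  num=1, x=23
  num=2, x=28
  num=3, x=32
  num=4, x=33
  num=5, x=22
  num=6, x=27

Final answer: 6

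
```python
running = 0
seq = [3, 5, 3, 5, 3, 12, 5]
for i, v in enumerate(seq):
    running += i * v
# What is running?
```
Trace:
  running=0
  running=0, i=0, v=3
  running=5, i=1, v=5
  running=11, i=2, v=3
  running=26, i=3, v=5
  running=38, i=4, v=3
  running=98, i=5, v=12
  running=128, i=6, v=5

Final answer: 128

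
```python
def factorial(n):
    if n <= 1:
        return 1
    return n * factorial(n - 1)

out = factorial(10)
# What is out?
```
Call trace:
factorial(n=10)
  factorial(n=9)
    factorial(n=8)
      factorial(n=7)
        factorial(n=6)
          factorial(n=5)
            factorial(n=4)
              factorial(n=3)
                factorial(n=2)
                  factorial(n=1)
                  -> return 1
                -> return 2
              -> return 6
            -> return 24
          -> return 120
        -> return 720
      -> return 5040
    -> return 40320
  -> return 362880
-> return 3628800

Final answer: 3628800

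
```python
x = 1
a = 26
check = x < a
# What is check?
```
Trace:
  x=1
  x=1, a=26
  x=1, a=26, check=True

Final answer: True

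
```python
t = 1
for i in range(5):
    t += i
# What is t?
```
Trace:
  t=1
  t=1, i=0
  t=2, i=1
  t=4, i=2
  t=7, i=3
  t=11, i=4

Final answer: 11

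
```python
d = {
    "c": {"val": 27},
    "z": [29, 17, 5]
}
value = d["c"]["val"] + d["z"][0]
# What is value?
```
Trace:
  d={'c': {'val': 27}, 'z': [29, 17, 5]}
  d={'c': {'val': 27}, 'z': [29, 17, 5]}, value=56

Final answer: 56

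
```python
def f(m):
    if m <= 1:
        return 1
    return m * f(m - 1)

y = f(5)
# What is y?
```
Call trace:
f(m=5)
  f(m=4)
    f(m=3)
      f(m=2)
        f(m=1)
        -> return 1
      -> return 2
    -> return 6
  -> return 24
-> return 120

Final answer: 120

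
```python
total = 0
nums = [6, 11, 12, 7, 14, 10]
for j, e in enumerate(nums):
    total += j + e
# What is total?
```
Trace:
  total=0
  total=6, j=0, e=6
  total=18, j=1, e=11
  total=32, j=2, e=12
  total=42, j=3, e=7
  total=60, j=4, e=14
  total=75, j=5, e=10

Final answer: 75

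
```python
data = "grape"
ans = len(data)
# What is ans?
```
Trace:
  data='grape'
  data='grape', ans=5

Final answer: 5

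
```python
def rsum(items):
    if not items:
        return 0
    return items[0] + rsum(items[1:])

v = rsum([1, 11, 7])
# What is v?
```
Call trace:
rsum(items=[1, 11, 7])
  rsum(items=[11, 7])
    rsum(items=[7])
      rsum(items=[])
      -> return 0
    -> return 7
  -> return 18
-> return 19

Final answer: 19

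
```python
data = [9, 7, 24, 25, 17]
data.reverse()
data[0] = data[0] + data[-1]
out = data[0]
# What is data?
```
Trace:
  data=[9, 7, 24, 25, 17]
  data=[17, 25, 24, 7, 9]
  data=[26, 25, 24, 7, 9]
  data=[26, 25, 24, 7, 9], out=26

Final answer: [26, 25, 24, 7, 9]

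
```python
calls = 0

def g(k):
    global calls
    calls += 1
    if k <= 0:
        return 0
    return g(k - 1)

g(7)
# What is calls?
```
Call trace:
g(k=7)
  g(k=6)
    g(k=5)
      g(k=4)
        g(k=3)
          g(k=2)
            g(k=1)
              g(k=0)
              -> return 0
            -> return 0
          -> return 0
        -> return 0
      -> return 0
    -> return 0
  -> return 0
-> return 0

calls is incremented once per call. g is entered once for each k = 7, 6, 5, 4, 3, 2, 1, 0 (the k <= 0 call returns without recursing), i.e. 7 + 1 calls.
calls = 8

Final answer: 8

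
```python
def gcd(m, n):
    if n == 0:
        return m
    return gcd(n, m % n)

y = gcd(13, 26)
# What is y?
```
Call trace:
gcd(m=13, n=26)
  gcd(m=26, n=13)
    gcd(m=13, n=0)
    -> return 13
  -> return 13
-> return 13

Final answer: 13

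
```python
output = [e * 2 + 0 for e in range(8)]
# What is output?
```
Trace:
  e=0
  e=1
  e=2
  e=3
  e=4
  e=5
  e=6
  e=7
  output=[0, 2, 4, 6, 8, 10, 12, 14]

Final answer: [0, 2, 4, 6, 8, 10, 12, 14]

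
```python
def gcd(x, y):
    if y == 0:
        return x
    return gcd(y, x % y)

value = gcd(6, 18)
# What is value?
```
Call trace:
gcd(x=6, y=18)
  gcd(x=18, y=6)
    gcd(x=6, y=0)
    -> return 6
  -> return 6
-> return 6

Final answer: 6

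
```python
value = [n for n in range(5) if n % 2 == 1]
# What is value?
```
Trace:
  n=0
  n=1
  n=2
  n=3
  n=4
  value=[1, 3]

Final answer: [1, 3]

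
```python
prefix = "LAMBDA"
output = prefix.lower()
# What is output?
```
Trace:
  prefix='LAMBDA'
  prefix='LAMBDA', output='lambda'

Final answer: 'lambda'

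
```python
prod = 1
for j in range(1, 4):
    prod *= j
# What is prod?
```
Trace:
  prod=1
  prod=1, j=1
  prod=2, j=2
  prod=6, j=3

Final answer: 6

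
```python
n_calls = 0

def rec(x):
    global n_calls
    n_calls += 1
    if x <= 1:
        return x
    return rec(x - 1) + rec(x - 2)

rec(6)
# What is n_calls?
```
Call trace (a repeated sub-call is expanded the first time; later identical calls just restate its return value):
rec(x=6)
  rec(x=5)
    rec(x=4)
      rec(x=3)
        rec(x=2)
          rec(x=1)
          -> return 1
          rec(x=0)
          -> return 0
        -> return 1
        rec(x=1)
        -> return 1
      -> return 2
      rec(x=2) -> return 1  (same call as traced above)
    -> return 3
    rec(x=3) -> return 2  (same call as traced above)
  -> return 5
  rec(x=4) -> return 3  (same call as traced above)
-> return 8

n_calls is incremented once per call, so count the calls in each subtree. Let C(x) = number of calls made by rec(x).
C(0) = C(1) = 1 (base case, no recursion); C(x) = 1 + C(x - 1) + C(x - 2) otherwise.
C(2) = 1 + C(1) + C(0) = 1 + 1 + 1 = 3
C(3) = 1 + C(2) + C(1) = 1 + 3 + 1 = 5
C(4) = 1 + C(3) + C(2) = 1 + 5 + 3 = 9
C(5) = 1 + C(4) + C(3) = 1 + 9 + 5 = 15
C(6) = 1 + C(5) + C(4) = 1 + 15 + 9 = 25
n_calls = C(6) = 25

Final answer: 25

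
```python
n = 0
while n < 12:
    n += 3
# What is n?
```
Trace:
  n=0
  n=3
  n=6
  n=9
  n=12

Final answer: 12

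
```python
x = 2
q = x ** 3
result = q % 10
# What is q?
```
Trace:
  x=2
  x=2, q=8
  x=2, q=8, result=8

Final answer: 8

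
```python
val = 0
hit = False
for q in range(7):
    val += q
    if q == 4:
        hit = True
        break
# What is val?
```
Trace:
  val=0
  val=0, hit=False
  val=0, hit=False, q=0
  val=1, hit=False, q=1
  val=3, hit=False, q=2
  val=6, hit=False, q=3
  val=10, hit=True, q=4

Final answer: 10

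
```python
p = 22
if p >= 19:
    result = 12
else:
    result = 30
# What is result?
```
Trace:
  p=22
  p=22, result=12

Final answer: 12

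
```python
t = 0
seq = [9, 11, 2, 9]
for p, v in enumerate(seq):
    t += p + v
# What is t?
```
Trace:
  t=0
  t=9, p=0, v=9
  t=21, p=1, v=11
  t=25, p=2, v=2
  t=37, p=3, v=9

Final answer: 37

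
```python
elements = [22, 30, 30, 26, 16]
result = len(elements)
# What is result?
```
Trace:
  elements=[22, 30, 30, 26, 16]
  elements=[22, 30, 30, 26, 16], result=5

Final answer: 5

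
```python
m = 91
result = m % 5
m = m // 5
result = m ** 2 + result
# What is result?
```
Trace:
  m=91
  m=91, result=1
  m=18, result=1
  m=18, result=325

Final answer: 325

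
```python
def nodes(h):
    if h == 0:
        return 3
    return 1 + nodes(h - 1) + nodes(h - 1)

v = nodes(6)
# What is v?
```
Call trace (a repeated sub-call is expanded the first time; later identical calls just restate its return value):
nodes(h=6)
  nodes(h=5)
    nodes(h=4)
      nodes(h=3)
        nodes(h=2)
          nodes(h=1)
            nodes(h=0)
            -> return 3
            nodes(h=0)
            -> return 3
          -> return 7
          nodes(h=1) -> return 7  (same call as traced above)
        -> return 15
        nodes(h=2) -> return 15  (same call as traced above)
      -> return 31
      nodes(h=3) -> return 31  (same call as traced above)
    -> return 63
    nodes(h=4) -> return 63  (same call as traced above)
  -> return 127
  nodes(h=5) -> return 127  (same call as traced above)
-> return 255

Final answer: 255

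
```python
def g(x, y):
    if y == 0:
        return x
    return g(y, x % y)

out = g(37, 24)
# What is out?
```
Call trace:
g(x=37, y=24)
  g(x=24, y=13)
    g(x=13, y=11)
      g(x=11, y=2)
        g(x=2, y=1)
          g(x=1, y=0)
          -> return 1
        -> return 1
      -> return 1
    -> return 1
  -> return 1
-> return 1

Final answer: 1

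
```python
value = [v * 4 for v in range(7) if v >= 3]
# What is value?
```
Trace:
  v=0
  v=1
  v=2
  v=3
  v=4
  v=5
  v=6
  value=[12, 16, 20, 24]

Final answer: [12, 16, 20, 24]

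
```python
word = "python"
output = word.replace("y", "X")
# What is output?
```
Trace:
  word='python'
  word='python', output='pXthon'

Final answer: 'pXthon'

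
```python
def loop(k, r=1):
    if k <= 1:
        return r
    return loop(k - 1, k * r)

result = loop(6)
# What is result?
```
Call trace:
loop(k=6, r=1)
  loop(k=5, r=6)
    loop(k=4, r=30)
      loop(k=3, r=120)
        loop(k=2, r=360)
          loop(k=1, r=720)
          -> return 720
        -> return 720
      -> return 720
    -> return 720
  -> return 720
-> return 720

Final answer: 720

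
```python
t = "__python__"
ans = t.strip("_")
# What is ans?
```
Trace:
  t='__python__'
  t='__python__', ans='python'

Final answer: 'python'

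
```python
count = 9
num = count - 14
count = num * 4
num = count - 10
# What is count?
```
Trace:
  count=9
  count=9, num=-5
  count=-20, num=-5
  count=-20, num=-30

Final answer: -20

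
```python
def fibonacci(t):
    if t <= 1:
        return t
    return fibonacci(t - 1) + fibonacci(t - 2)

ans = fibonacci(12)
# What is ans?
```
Call trace (a repeated sub-call is expanded the first time; later identical calls just restate its return value):
fibonacci(t=12)
  fibonacci(t=11)
    fibonacci(t=10)
      fibonacci(t=9)
        fibonacci(t=8)
          fibonacci(t=7)
            fibonacci(t=6)
              fibonacci(t=5)
                fibonacci(t=4)
                  fibonacci(t=3)
                    fibonacci(t=2)
                      fibonacci(t=1)
                      -> return 1
                      fibonacci(t=0)
                      -> return 0
                    -> return 1
                    fibonacci(t=1)
                    -> return 1
                  -> return 2
                  fibonacci(t=2) -> return 1  (same call as traced above)
                -> return 3
                fibonacci(t=3) -> return 2  (same call as traced above)
              -> return 5
              fibonacci(t=4) -> return 3  (same call as traced above)
            -> return 8
            fibonacci(t=5) -> return 5  (same call as traced above)
          -> return 13
          fibonacci(t=6) -> return 8  (same call as traced above)
        -> return 21
        fibonacci(t=7) -> return 13  (same call as traced above)
      -> return 34
      fibonacci(t=8) -> return 21  (same call as traced above)
    -> return 55
    fibonacci(t=9) -> return 34  (same call as traced above)
  -> return 89
  fibonacci(t=10) -> return 55  (same call as traced above)
-> return 144

Final answer: 144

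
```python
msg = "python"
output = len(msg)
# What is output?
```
Trace:
  msg='python'
  msg='python', output=6

Final answer: 6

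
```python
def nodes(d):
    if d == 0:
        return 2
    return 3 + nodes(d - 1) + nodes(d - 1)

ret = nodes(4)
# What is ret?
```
Call trace (a repeated sub-call is expanded the first time; later identical calls just restate its return value):
nodes(d=4)
  nodes(d=3)
    nodes(d=2)
      nodes(d=1)
        nodes(d=0)
        -> return 2
        nodes(d=0)
        -> return 2
      -> return 7
      nodes(d=1) -> return 7  (same call as traced above)
    -> return 17
    nodes(d=2) -> return 17  (same call as traced above)
  -> return 37
  nodes(d=3) -> return 37  (same call as traced above)
-> return 77

Final answer: 77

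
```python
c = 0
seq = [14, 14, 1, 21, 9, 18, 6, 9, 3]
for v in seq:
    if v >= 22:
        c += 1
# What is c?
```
Trace:
  c=0
  c=0, v=14
  c=0, v=14
  c=0, v=1
  c=0, v=21
  c=0, v=9
  c=0, v=18
  c=0, v=6
  c=0, v=9
  c=0, v=3

Final answer: 0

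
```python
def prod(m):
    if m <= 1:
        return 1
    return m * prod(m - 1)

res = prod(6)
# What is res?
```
Call trace:
prod(m=6)
  prod(m=5)
    prod(m=4)
      prod(m=3)
        prod(m=2)
          prod(m=1)
          -> return 1
        -> return 2
      -> return 6
    -> return 24
  -> return 120
-> return 720

Final answer: 720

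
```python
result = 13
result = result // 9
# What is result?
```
Trace:
  result=13
  result=1

Final answer: 1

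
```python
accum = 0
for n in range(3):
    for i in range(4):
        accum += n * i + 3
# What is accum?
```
Trace:
  accum=0
  accum=3, n=0, i=0
  accum=6, n=0, i=1
  accum=9, n=0, i=2
  accum=12, n=0, i=3
  accum=15, n=1, i=0
  accum=19, n=1, i=1
  accum=24, n=1, i=2
  accum=30, n=1, i=3
  accum=33, n=2, i=0
  accum=38, n=2, i=1
  accum=45, n=2, i=2
  accum=54, n=2, i=3

Final answer: 54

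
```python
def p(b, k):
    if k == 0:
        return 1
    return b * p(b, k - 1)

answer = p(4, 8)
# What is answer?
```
Call trace:
p(b=4, k=8)
  p(b=4, k=7)
    p(b=4, k=6)
      p(b=4, k=5)
        p(b=4, k=4)
          p(b=4, k=3)
            p(b=4, k=2)
              p(b=4, k=1)
                p(b=4, k=0)
                -> return 1
              -> return 4
            -> return 16
          -> return 64
        -> return 256
      -> return 1024
    -> return 4096
  -> return 16384
-> return 65536

Final answer: 65536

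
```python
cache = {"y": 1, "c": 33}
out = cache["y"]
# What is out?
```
Trace:
  cache={'y': 1, 'c': 33}
  cache={'y': 1, 'c': 33}, out=1

Final answer: 1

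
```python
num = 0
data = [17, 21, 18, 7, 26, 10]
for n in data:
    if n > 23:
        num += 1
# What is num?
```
Trace:
  num=0
  num=0, n=17
  num=0, n=21
  num=0, n=18
  num=0, n=7
  num=1, n=26
  num=1, n=10

Final answer: 1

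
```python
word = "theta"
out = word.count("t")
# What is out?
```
Trace:
  word='theta'
  word='theta', out=2

Final answer: 2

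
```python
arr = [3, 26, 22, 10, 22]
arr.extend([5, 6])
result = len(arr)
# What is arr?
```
Trace:
  arr=[3, 26, 22, 10, 22]
  arr=[3, 26, 22, 10, 22, 5, 6]
  arr=[3, 26, 22, 10, 22, 5, 6], result=7

Final answer: [3, 26, 22, 10, 22, 5, 6]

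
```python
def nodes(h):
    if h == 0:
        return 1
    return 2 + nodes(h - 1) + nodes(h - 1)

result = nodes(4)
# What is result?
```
Call trace (a repeated sub-call is expanded the first time; later identical calls just restate its return value):
nodes(h=4)
  nodes(h=3)
    nodes(h=2)
      nodes(h=1)
        nodes(h=0)
        -> return 1
        nodes(h=0)
        -> return 1
      -> return 4
      nodes(h=1) -> return 4  (same call as traced above)
    -> return 10
    nodes(h=2) -> return 10  (same call as traced above)
  -> return 22
  nodes(h=3) -> return 22  (same call as traced above)
-> return 46

Final answer: 46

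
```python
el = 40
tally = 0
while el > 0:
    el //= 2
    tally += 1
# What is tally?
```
Trace:
  el=40
  el=40, tally=0
  el=20, tally=1
  el=10, tally=2
  el=5, tally=3
  el=2, tally=4
  el=1, tally=5
  el=0, tally=6

Final answer: 6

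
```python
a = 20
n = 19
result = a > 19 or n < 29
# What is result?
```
Trace:
  a=20
  a=20, n=19
  a=20, n=19, result=True

Final answer: True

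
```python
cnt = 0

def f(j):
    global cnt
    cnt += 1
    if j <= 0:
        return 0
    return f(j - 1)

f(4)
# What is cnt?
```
Call trace:
f(j=4)
  f(j=3)
    f(j=2)
      f(j=1)
        f(j=0)
        -> return 0
      -> return 0
    -> return 0
  -> return 0
-> return 0

cnt is incremented once per call. f is entered once for each j = 4, 3, 2, 1, 0 (the j <= 0 call returns without recursing), i.e. 4 + 1 calls.
cnt = 5

Final answer: 5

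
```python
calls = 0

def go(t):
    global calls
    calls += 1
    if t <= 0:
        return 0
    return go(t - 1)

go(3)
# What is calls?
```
Call trace:
go(t=3)
  go(t=2)
    go(t=1)
      go(t=0)
      -> return 0
    -> return 0
  -> return 0
-> return 0

calls is incremented once per call. go is entered once for each t = 3, 2, 1, 0 (the t <= 0 call returns without recursing), i.e. 3 + 1 calls.
calls = 4

Final answer: 4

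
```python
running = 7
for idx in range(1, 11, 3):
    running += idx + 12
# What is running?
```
Trace:
  running=7
  running=20, idx=1
  running=36, idx=4
  running=55, idx=7
  running=77, idx=10

Final answer: 77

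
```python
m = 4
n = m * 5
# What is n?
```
Trace:
  m=4
  m=4, n=20

Final answer: 20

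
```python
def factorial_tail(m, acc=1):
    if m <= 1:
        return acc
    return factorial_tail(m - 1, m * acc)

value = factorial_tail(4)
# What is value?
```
Call trace:
factorial_tail(m=4, acc=1)
  factorial_tail(m=3, acc=4)
    factorial_tail(m=2, acc=12)
      factorial_tail(m=1, acc=24)
      -> return 24
    -> return 24
  -> return 24
-> return 24

Final answer: 24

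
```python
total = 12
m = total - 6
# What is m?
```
Trace:
  total=12
  total=12, m=6

Final answer: 6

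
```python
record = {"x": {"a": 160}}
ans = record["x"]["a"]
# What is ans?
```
Trace:
  record={'x': {'a': 160}}
  record={'x': {'a': 160}}, ans=160

Final answer: 160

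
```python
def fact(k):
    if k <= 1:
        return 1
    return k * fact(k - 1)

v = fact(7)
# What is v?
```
Call trace:
fact(k=7)
  fact(k=6)
    fact(k=5)
      fact(k=4)
        fact(k=3)
          fact(k=2)
            fact(k=1)
            -> return 1
          -> return 2
        -> return 6
      -> return 24
    -> return 120
  -> return 720
-> return 5040

Final answer: 5040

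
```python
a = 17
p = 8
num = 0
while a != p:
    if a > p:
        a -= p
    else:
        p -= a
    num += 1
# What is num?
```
Trace:
  a=17
  a=17, p=8
  a=17, p=8, num=0
  a=9, p=8, num=1
  a=1, p=8, num=2
  a=1, p=7, num=3
  a=1, p=6, num=4
  a=1, p=5, num=5
  a=1, p=4, num=6
  a=1, p=3, num=7
  a=1, p=2, num=8
  a=1, p=1, num=9

Final answer: 9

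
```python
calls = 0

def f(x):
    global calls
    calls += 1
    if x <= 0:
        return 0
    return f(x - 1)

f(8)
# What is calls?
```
Call trace:
f(x=8)
  f(x=7)
    f(x=6)
      f(x=5)
        f(x=4)
          f(x=3)
            f(x=2)
              f(x=1)
                f(x=0)
                -> return 0
              -> return 0
            -> return 0
          -> return 0
        -> return 0
      -> return 0
    -> return 0
  -> return 0
-> return 0

calls is incremented once per call. f is entered once for each x = 8, 7, 6, 5, 4, 3, 2, 1, 0 (the x <= 0 call returns without recursing), i.e. 8 + 1 calls.
calls = 9

Final answer: 9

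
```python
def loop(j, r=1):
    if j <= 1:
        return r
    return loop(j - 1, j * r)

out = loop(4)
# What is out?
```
Call trace:
loop(j=4, r=1)
  loop(j=3, r=4)
    loop(j=2, r=12)
      loop(j=1, r=24)
      -> return 24
    -> return 24
  -> return 24
-> return 24

Final answer: 24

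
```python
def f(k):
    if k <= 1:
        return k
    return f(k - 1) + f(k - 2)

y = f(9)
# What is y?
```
Call trace (a repeated sub-call is expanded the first time; later identical calls just restate its return value):
f(k=9)
  f(k=8)
    f(k=7)
      f(k=6)
        f(k=5)
          f(k=4)
            f(k=3)
              f(k=2)
                f(k=1)
                -> return 1
                f(k=0)
                -> return 0
              -> return 1
              f(k=1)
              -> return 1
            -> return 2
            f(k=2) -> return 1  (same call as traced above)
          -> return 3
          f(k=3) -> return 2  (same call as traced above)
        -> return 5
        f(k=4) -> return 3  (same call as traced above)
      -> return 8
      f(k=5) -> return 5  (same call as traced above)
    -> return 13
    f(k=6) -> return 8  (same call as traced above)
  -> return 21
  f(k=7) -> return 13  (same call as traced above)
-> return 34

Final answer: 34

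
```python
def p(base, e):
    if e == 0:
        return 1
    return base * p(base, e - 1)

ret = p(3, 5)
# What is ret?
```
Call trace:
p(base=3, e=5)
  p(base=3, e=4)
    p(base=3, e=3)
      p(base=3, e=2)
        p(base=3, e=1)
          p(base=3, e=0)
          -> return 1
        -> return 3
      -> return 9
    -> return 27
  -> return 81
-> return 243

Final answer: 243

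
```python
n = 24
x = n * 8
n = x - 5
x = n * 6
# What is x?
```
Trace:
  n=24
  n=24, x=192
  n=187, x=192
  n=187, x=1122

Final answer: 1122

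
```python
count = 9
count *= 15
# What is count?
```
Trace:
  count=9
  count=135

Final answer: 135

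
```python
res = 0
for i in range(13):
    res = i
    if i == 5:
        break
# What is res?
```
Trace:
  res=0
  res=0, i=0
  res=1, i=1
  res=2, i=2
  res=3, i=3
  res=4, i=4
  res=5, i=5

Final answer: 5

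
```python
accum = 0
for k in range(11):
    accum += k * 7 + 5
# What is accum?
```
Trace:
  accum=0
  accum=5, k=0
  accum=17, k=1
  accum=36, k=2
  accum=62, k=3
  accum=95, k=4
  accum=135, k=5
  accum=182, k=6
  accum=236, k=7
  accum=297, k=8
  accum=365, k=9
  accum=440, k=10

Final answer: 440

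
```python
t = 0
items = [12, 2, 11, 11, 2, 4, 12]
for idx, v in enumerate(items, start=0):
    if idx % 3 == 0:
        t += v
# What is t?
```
Trace:
  t=0
  t=12, idx=0, v=12
  t=12, idx=1, v=2
  t=12, idx=2, v=11
  t=23, idx=3, v=11
  t=23, idx=4, v=2
  t=23, idx=5, v=4
  t=35, idx=6, v=12

Final answer: 35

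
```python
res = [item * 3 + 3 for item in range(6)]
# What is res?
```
Trace:
  item=0
  item=1
  item=2
  item=3
  item=4
  item=5
  res=[3, 6, 9, 12, 15, 18]

Final answer: [3, 6, 9, 12, 15, 18]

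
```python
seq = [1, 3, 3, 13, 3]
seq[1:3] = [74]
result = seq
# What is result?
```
Trace:
  seq=[1, 3, 3, 13, 3]
  seq=[1, 74, 13, 3]
  seq=[1, 74, 13, 3], result=[1, 74, 13, 3]

Final answer: [1, 74, 13, 3]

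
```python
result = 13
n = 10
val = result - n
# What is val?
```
Trace:
  result=13
  result=13, n=10
  result=13, n=10, val=3

Final answer: 3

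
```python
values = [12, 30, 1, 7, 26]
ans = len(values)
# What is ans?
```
Trace:
  values=[12, 30, 1, 7, 26]
  values=[12, 30, 1, 7, 26], ans=5

Final answer: 5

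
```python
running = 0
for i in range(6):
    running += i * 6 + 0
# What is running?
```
Trace:
  running=0
  running=0, i=0
  running=6, i=1
  running=18, i=2
  running=36, i=3
  running=60, i=4
  running=90, i=5

Final answer: 90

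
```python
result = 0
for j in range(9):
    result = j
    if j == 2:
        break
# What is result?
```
Trace:
  result=0
  result=0, j=0
  result=1, j=1
  result=2, j=2

Final answer: 2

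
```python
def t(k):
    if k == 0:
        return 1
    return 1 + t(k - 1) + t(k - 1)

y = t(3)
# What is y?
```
Call trace (a repeated sub-call is expanded the first time; later identical calls just restate its return value):
t(k=3)
  t(k=2)
    t(k=1)
      t(k=0)
      -> return 1
      t(k=0)
      -> return 1
    -> return 3
    t(k=1) -> return 3  (same call as traced above)
  -> return 7
  t(k=2) -> return 7  (same call as traced above)
-> return 15

Final answer: 15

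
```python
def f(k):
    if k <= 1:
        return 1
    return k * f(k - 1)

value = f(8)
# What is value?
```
Call trace:
f(k=8)
  f(k=7)
    f(k=6)
      f(k=5)
        f(k=4)
          f(k=3)
            f(k=2)
              f(k=1)
              -> return 1
            -> return 2
          -> return 6
        -> return 24
      -> return 120
    -> return 720
  -> return 5040
-> return 40320

Final answer: 40320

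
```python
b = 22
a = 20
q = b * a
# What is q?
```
Trace:
  b=22
  b=22, a=20
  b=22, a=20, q=440

Final answer: 440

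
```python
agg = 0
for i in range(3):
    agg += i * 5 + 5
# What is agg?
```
Trace:
  agg=0
  agg=5, i=0
  agg=15, i=1
  agg=30, i=2

Final answer: 30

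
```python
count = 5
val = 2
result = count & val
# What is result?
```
Trace:
  count=5
  count=5, val=2
  count=5, val=2, result=0

Final answer: 0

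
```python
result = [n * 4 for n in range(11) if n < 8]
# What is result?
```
Trace:
  n=0
  n=1
  n=2
  n=3
  n=4
  n=5
  n=6
  n=7
  n=8
  n=9
  n=10
  result=[0, 4, 8, 12, 16, 20, 24, 28]

Final answer: [0, 4, 8, 12, 16, 20, 24, 28]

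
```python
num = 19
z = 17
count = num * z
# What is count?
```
Trace:
  num=19
  num=19, z=17
  num=19, z=17, count=323

Final answer: 323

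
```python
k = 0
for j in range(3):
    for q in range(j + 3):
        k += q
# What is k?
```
Trace:
  k=0
  k=0, j=0, q=0
  k=1, j=0, q=1
  k=3, j=0, q=2
  k=3, j=1, q=0
  k=4, j=1, q=1
  k=6, j=1, q=2
  k=9, j=1, q=3
  k=9, j=2, q=0
  k=10, j=2, q=1
  k=12, j=2, q=2
  k=15, j=2, q=3
  k=19, j=2, q=4

Final answer: 19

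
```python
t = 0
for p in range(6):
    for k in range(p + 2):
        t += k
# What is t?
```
Trace:
  t=0
  t=0, p=0, k=0
  t=1, p=0, k=1
  t=1, p=1, k=0
  t=2, p=1, k=1
  t=4, p=1, k=2
  t=4, p=2, k=0
  t=5, p=2, k=1
  t=7, p=2, k=2
  t=10, p=2, k=3
  t=10, p=3, k=0
  t=11, p=3, k=1
  t=13, p=3, k=2
  t=16, p=3, k=3
  t=20, p=3, k=4
  t=20, p=4, k=0
  t=21, p=4, k=1
  t=23, p=4, k=2
  t=26, p=4, k=3
  t=30, p=4, k=4
  t=35, p=4, k=5
  t=35, p=5, k=0
  t=36, p=5, k=1
  t=38, p=5, k=2
  t=41, p=5, k=3
  t=45, p=5, k=4
  t=50, p=5, k=5
  t=56, p=5, k=6

Final answer: 56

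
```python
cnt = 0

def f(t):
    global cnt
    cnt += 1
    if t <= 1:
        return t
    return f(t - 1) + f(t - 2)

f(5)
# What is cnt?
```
Call trace (a repeated sub-call is expanded the first time; later identical calls just restate its return value):
f(t=5)
  f(t=4)
    f(t=3)
      f(t=2)
        f(t=1)
        -> return 1
        f(t=0)
        -> return 0
      -> return 1
      f(t=1)
      -> return 1
    -> return 2
    f(t=2) -> return 1  (same call as traced above)
  -> return 3
  f(t=3) -> return 2  (same call as traced above)
-> return 5

cnt is incremented once per call, so count the calls in each subtree. Let C(t) = number of calls made by f(t).
C(0) = C(1) = 1 (base case, no recursion); C(t) = 1 + C(t - 1) + C(t - 2) otherwise.
C(2) = 1 + C(1) + C(0) = 1 + 1 + 1 = 3
C(3) = 1 + C(2) + C(1) = 1 + 3 + 1 = 5
C(4) = 1 + C(3) + C(2) = 1 + 5 + 3 = 9
C(5) = 1 + C(4) + C(3) = 1 + 9 + 5 = 15
cnt = C(5) = 15

Final answer: 15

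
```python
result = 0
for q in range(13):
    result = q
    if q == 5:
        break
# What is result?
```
Trace:
  result=0
  result=0, q=0
  result=1, q=1
  result=2, q=2
  result=3, q=3
  result=4, q=4
  result=5, q=5

Final answer: 5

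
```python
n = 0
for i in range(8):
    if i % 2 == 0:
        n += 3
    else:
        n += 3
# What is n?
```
Trace:
  n=0
  n=3, i=0
  n=6, i=1
  n=9, i=2
  n=12, i=3
  n=15, i=4
  n=18, i=5
  n=21, i=6
  n=24, i=7

Final answer: 24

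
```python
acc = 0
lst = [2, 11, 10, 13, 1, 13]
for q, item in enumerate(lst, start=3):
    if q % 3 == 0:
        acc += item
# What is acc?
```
Trace:
  acc=0
  acc=2, q=3, item=2
  acc=2, q=4, item=11
  acc=2, q=5, item=10
  acc=15, q=6, item=13
  acc=15, q=7, item=1
  acc=15, q=8, item=13

Final answer: 15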